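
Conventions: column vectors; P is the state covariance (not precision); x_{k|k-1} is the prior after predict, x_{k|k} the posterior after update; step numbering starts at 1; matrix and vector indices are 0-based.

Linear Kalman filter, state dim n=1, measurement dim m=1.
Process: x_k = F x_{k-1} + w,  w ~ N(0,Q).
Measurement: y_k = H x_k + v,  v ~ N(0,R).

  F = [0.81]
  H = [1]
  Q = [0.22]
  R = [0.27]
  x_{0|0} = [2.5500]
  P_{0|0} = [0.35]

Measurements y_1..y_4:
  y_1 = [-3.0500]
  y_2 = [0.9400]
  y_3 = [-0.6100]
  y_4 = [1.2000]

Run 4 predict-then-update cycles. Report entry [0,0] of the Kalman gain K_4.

step 1: x^-=[2.0655]  P^-=[0.4496]  S=[0.7196]  K=[0.6248]  nu=[-5.1155]  x^+=[-1.1307]  P^+=[0.1687]
step 2: x^-=[-0.9159]  P^-=[0.3307]  S=[0.6007]  K=[0.5505]  nu=[1.8559]  x^+=[0.1058]  P^+=[0.1486]
step 3: x^-=[0.0857]  P^-=[0.3175]  S=[0.5875]  K=[0.5404]  nu=[-0.6957]  x^+=[-0.2903]  P^+=[0.1459]
step 4: x^-=[-0.2351]  P^-=[0.3157]  S=[0.5857]  K=[0.5390]  nu=[1.4351]  x^+=[0.5385]  P^+=[0.1455]

K[0,0] = 0.5390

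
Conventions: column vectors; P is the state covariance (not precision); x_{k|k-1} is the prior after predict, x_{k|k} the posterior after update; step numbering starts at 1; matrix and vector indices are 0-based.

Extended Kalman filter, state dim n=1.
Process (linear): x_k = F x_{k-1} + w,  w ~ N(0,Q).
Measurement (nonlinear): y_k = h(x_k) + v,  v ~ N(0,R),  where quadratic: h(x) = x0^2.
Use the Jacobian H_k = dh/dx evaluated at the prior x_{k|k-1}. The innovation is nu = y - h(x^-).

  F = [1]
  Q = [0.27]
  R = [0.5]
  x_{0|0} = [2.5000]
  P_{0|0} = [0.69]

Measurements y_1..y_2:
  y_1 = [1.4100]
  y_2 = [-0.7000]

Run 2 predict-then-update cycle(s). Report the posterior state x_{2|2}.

x_post = [0.7026]

step 1: x^-=[2.5000]  P^-=[0.9600]  H_jac=[5.0000]  S=[24.5000]  K=[0.1959]  nu=[-4.8400]  x^+=[1.5518]  P^+=[0.0196]
step 2: x^-=[1.5518]  P^-=[0.2896]  H_jac=[3.1035]  S=[3.2893]  K=[0.2732]  nu=[-3.1079]  x^+=[0.7026]  P^+=[0.0440]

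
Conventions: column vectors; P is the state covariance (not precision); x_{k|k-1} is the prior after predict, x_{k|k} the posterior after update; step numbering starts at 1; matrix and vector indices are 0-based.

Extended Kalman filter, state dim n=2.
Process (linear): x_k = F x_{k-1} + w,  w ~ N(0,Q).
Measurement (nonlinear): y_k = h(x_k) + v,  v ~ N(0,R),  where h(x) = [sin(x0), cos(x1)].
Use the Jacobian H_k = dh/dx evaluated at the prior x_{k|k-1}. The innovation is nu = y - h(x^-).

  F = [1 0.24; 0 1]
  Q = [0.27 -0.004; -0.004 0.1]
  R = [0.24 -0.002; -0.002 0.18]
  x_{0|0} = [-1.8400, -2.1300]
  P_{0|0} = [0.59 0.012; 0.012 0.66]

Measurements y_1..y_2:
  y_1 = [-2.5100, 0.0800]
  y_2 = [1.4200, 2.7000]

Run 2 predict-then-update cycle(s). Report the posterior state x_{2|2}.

x_post = [0.9291, 0.1769]

step 1: x^-=[-2.3512, -2.1300]  P^-=[0.9038 0.1664; 0.1664 0.7600]  H_jac=[-0.7036 0.0000; 0.0000 0.8477]  S=[0.6874 -0.1012; -0.1012 0.7261]  K=[-0.9152 0.0666; -0.0405 0.8816]  nu=[-1.7994, 0.6105]  x^+=[-0.6636, -1.5189]  P^+=[0.3124 0.0163; 0.0163 0.1873]
step 2: x^-=[-1.0282, -1.5189]  P^-=[0.6010 0.0573; 0.0573 0.2873]  H_jac=[0.5164 0.0000; 0.0000 0.9987]  S=[0.4003 0.0275; 0.0275 0.4665]  K=[0.7701 0.0771; 0.0317 0.6131]  nu=[2.2764, 2.6482]  x^+=[0.9291, 0.1769]  P^+=[0.3576 0.0124; 0.0124 0.1104]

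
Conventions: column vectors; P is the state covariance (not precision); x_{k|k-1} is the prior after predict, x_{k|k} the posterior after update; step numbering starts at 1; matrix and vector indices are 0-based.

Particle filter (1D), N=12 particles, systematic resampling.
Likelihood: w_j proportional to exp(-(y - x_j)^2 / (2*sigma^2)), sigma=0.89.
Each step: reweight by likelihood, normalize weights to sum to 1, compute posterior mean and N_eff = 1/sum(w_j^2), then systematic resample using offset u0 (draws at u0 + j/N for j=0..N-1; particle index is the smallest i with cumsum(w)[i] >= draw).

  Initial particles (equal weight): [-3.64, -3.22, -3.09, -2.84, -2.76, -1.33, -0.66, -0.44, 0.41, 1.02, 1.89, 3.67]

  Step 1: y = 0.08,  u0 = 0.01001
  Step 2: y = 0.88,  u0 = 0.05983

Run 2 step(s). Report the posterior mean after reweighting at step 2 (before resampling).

post_mean = 0.3398

step 1: w=[0.0000, 0.0003, 0.0005, 0.0013, 0.0018, 0.0819, 0.2032, 0.2421, 0.2681, 0.1644, 0.0363, 0.0001]  mean=-0.0143  Neff=4.8348  idx=[5, 6, 6, 6, 7, 7, 7, 8, 8, 8, 9, 9]
step 2: w=[0.0073, 0.0355, 0.0355, 0.0355, 0.0528, 0.0528, 0.0528, 0.1381, 0.1381, 0.1381, 0.1568, 0.1568]  mean=0.3398  Neff=8.4366  idx=[2, 4, 6, 7, 7, 8, 9, 9, 10, 10, 11, 11]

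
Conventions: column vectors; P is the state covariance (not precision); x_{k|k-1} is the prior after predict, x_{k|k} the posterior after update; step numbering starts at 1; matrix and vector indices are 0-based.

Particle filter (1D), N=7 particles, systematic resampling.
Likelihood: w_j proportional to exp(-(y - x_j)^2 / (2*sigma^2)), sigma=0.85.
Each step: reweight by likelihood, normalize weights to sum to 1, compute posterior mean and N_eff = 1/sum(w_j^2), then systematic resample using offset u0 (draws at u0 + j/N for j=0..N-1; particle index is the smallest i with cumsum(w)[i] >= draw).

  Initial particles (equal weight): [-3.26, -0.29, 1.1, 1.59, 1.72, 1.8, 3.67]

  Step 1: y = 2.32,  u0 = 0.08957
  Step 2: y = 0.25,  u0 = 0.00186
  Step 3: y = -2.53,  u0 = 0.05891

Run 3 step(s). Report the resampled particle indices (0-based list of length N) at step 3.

resampled_idx = [0, 0, 1, 1, 1, 2, 2]

step 1: w=[0.0000, 0.0030, 0.1210, 0.2345, 0.2643, 0.2812, 0.0960]  mean=1.8182  Neff=4.3910  idx=[2, 3, 4, 4, 5, 5, 6]
step 2: w=[0.3520, 0.1675, 0.1301, 0.1301, 0.1101, 0.1101, 0.0002]  mean=1.4979  Neff=4.7609  idx=[0, 0, 0, 1, 2, 3, 4]
step 3: w=[0.3163, 0.3163, 0.3163, 0.0228, 0.0108, 0.0108, 0.0067]  mean=1.1292  Neff=3.3226  idx=[0, 0, 1, 1, 1, 2, 2]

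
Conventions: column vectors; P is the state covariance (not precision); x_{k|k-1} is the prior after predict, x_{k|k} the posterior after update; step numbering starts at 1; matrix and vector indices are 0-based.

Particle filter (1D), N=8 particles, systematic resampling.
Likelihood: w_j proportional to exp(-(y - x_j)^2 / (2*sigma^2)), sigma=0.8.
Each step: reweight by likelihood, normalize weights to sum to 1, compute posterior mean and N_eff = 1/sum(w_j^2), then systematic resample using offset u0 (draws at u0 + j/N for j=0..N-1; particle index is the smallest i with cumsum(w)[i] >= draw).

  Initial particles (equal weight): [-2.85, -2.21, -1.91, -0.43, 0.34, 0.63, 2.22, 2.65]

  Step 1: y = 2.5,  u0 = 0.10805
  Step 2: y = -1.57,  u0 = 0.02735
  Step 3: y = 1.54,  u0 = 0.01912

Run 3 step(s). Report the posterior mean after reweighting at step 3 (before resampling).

post_mean = 2.2200

step 1: w=[0.0000, 0.0000, 0.0000, 0.0006, 0.0130, 0.0323, 0.4667, 0.4875]  mean=2.3523  Neff=2.1900  idx=[6, 6, 6, 6, 7, 7, 7, 7]
step 2: w=[0.2341, 0.2341, 0.2341, 0.2341, 0.0159, 0.0159, 0.0159, 0.0159]  mean=2.2473  Neff=4.5401  idx=[0, 0, 1, 1, 2, 2, 3, 3]
step 3: w=[0.1250, 0.1250, 0.1250, 0.1250, 0.1250, 0.1250, 0.1250, 0.1250]  mean=2.2200  Neff=8.0000  idx=[0, 1, 2, 3, 4, 5, 6, 7]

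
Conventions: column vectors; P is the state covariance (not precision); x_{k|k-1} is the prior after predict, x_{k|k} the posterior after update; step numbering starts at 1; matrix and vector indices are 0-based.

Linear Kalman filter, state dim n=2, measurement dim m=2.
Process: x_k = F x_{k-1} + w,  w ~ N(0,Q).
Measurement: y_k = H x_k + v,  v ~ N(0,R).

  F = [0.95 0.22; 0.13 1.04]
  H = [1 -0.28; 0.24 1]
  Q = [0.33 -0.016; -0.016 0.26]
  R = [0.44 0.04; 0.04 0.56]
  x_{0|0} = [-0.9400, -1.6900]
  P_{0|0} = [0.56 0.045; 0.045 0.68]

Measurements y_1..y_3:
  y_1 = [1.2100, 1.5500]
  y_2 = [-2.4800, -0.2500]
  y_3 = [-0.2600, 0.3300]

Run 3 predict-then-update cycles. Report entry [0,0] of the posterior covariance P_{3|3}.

P_post[0,0] = 0.2557

step 1: x^-=[-1.2648, -1.8798]  P^-=[0.8871 0.2545; 0.2545 1.0171]  S=[1.2643 0.2055; 0.2055 1.7504]  K=[0.6136 0.1950; -0.1265 0.6308]  nu=[1.9485, 3.7334]  x^+=[0.6587, 0.2288]  P^+=[0.2954 0.0628; 0.0628 0.3331]
step 2: x^-=[0.6761, 0.3236]  P^-=[0.6390 0.1606; 0.1606 0.6423]  S=[1.0394 0.1633; 0.1633 1.3162]  K=[0.5446 0.1709; -0.1018 0.5299]  nu=[-3.0655, -0.7359]  x^+=[-1.1192, 0.2457]  P^+=[0.2618 0.0547; 0.0547 0.2796]
step 3: x^-=[-1.0092, 0.1100]  P^-=[0.6027 0.1359; 0.1359 0.5816]  S=[1.0122 0.1486; 0.1486 1.2415]  K=[0.5340 0.1621; -0.1010 0.5068]  nu=[0.7800, 0.4622]  x^+=[-0.5178, 0.2655]  P^+=[0.2557 0.0508; 0.0508 0.2676]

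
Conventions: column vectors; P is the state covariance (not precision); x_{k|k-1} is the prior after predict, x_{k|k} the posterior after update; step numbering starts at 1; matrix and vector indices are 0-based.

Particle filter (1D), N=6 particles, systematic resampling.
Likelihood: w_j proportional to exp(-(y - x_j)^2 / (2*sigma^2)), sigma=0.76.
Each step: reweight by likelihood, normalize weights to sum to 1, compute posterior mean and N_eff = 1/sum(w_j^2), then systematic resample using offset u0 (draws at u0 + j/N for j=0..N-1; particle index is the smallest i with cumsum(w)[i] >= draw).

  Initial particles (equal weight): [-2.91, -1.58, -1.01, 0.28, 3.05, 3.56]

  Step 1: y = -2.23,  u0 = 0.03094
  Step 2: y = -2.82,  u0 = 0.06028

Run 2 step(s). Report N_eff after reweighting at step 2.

N_eff = 4.1006

step 1: w=[0.4077, 0.4220, 0.1677, 0.0026, 0.0000, 0.0000]  mean=-2.0218  Neff=2.6851  idx=[0, 0, 0, 1, 1, 2]
step 2: w=[0.2785, 0.2785, 0.2785, 0.0741, 0.0741, 0.0164]  mean=-2.6817  Neff=4.1006  idx=[0, 0, 1, 2, 2, 3]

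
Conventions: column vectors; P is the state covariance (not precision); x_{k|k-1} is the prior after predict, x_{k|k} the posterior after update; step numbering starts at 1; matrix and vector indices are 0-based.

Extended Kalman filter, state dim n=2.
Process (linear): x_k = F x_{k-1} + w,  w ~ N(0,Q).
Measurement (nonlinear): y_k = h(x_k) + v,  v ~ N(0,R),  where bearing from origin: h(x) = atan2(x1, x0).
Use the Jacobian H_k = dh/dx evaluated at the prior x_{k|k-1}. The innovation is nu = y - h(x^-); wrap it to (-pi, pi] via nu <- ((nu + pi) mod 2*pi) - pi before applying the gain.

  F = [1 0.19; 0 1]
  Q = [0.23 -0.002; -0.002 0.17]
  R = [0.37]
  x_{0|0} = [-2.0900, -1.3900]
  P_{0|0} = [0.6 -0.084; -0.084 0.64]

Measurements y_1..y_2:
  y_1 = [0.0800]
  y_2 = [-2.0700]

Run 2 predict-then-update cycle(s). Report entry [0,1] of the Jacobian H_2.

step 1: x^-=[-2.3541, -1.3900]  P^-=[0.8212 0.0356; 0.0356 0.8100]  H_jac=[0.1860 -0.3150]  S=[0.4746]  K=[0.2982; -0.5236]  nu=[2.6882]  x^+=[-1.5525, -2.7976]  P^+=[0.7790 0.1097; 0.1097 0.6799]
step 2: x^-=[-2.0841, -2.7976]  P^-=[1.0752 0.2369; 0.2369 0.8499]  H_jac=[0.2299 -0.1712]  S=[0.4331]  K=[0.4770; -0.2103]  nu=[0.1411]  x^+=[-2.0168, -2.8273]  P^+=[0.9767 0.2803; 0.2803 0.8307]

H_jac[0,1] = -0.1712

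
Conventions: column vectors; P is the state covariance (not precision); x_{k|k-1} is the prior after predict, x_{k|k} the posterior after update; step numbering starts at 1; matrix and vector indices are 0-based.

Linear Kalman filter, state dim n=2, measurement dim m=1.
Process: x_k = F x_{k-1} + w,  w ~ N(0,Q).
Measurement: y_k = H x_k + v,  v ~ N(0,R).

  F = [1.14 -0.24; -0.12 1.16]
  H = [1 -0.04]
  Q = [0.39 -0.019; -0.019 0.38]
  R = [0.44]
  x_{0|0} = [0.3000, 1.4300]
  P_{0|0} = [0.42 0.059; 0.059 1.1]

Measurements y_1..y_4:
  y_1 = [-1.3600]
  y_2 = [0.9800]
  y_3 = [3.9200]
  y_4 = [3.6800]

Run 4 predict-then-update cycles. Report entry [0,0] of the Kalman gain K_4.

K[0,0] = 0.6879

step 1: x^-=[-0.0012, 1.6228]  P^-=[0.9669 -0.3030; -0.3030 1.8498]  S=[1.4341]  K=[0.6827; -0.2629]  nu=[-1.2939]  x^+=[-0.8845, 1.9629]  P^+=[0.2986 -0.0456; -0.0456 1.7507]
step 2: x^-=[-1.4794, 2.3831]  P^-=[0.9038 -0.6089; -0.6089 2.7527]  S=[1.3969]  K=[0.6644; -0.5147]  nu=[2.5548]  x^+=[0.2180, 1.0682]  P^+=[0.2871 -0.1312; -0.1312 2.3827]
step 3: x^-=[-0.0078, 1.2129]  P^-=[0.9721 -0.8988; -0.8988 3.6268]  S=[1.4898]  K=[0.6766; -0.7007]  nu=[3.9763]  x^+=[2.6827, -1.5732]  P^+=[0.2900 -0.1925; -0.1925 2.8953]
step 4: x^-=[3.4359, -2.1469]  P^-=[1.0390 -1.1248; -1.1248 4.3337]  S=[1.5759]  K=[0.6879; -0.8237]  nu=[0.1582]  x^+=[3.5447, -2.2772]  P^+=[0.2934 -0.2319; -0.2319 3.2643]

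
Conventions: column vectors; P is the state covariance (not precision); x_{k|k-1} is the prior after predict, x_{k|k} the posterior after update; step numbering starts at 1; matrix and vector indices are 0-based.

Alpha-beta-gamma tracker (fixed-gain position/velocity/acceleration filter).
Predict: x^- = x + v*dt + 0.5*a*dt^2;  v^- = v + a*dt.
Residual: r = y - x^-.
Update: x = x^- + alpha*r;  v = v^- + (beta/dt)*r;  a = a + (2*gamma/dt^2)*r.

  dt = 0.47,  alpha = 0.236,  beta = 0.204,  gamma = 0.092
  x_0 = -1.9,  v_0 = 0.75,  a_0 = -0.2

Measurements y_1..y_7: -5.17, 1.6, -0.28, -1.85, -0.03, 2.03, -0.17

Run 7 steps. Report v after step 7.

v_post = 3.4352

step 1: x_pred=-1.5696  r=-3.6004  x^+=-2.4193  v^+=-0.9067  a^+=-3.1990
step 2: x_pred=-3.1988  r=4.7988  x^+=-2.0663  v^+=-0.3274  a^+=0.7982
step 3: x_pred=-2.1320  r=1.8520  x^+=-1.6949  v^+=0.8516  a^+=2.3408
step 4: x_pred=-1.0361  r=-0.8139  x^+=-1.2282  v^+=1.5985  a^+=1.6629
step 5: x_pred=-0.2932  r=0.2632  x^+=-0.2311  v^+=2.4943  a^+=1.8821
step 6: x_pred=1.1491  r=0.8809  x^+=1.3570  v^+=3.7613  a^+=2.6159
step 7: x_pred=3.4137  r=-3.5837  x^+=2.5680  v^+=3.4352  a^+=-0.3692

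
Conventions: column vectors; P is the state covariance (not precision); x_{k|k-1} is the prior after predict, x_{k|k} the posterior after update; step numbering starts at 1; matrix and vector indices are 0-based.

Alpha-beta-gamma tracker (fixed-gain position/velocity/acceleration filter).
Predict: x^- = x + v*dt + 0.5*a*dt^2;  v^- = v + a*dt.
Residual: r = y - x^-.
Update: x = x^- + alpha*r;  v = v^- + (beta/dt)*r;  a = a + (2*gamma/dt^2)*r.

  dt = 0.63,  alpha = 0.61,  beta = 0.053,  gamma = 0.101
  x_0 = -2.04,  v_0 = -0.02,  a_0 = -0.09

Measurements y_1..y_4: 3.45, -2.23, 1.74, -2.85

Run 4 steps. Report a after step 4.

step 1: x_pred=-2.0705  r=5.5205  x^+=1.2970  v^+=0.3877  a^+=2.7196
step 2: x_pred=2.0810  r=-4.3110  x^+=-0.5487  v^+=1.7384  a^+=0.5256
step 3: x_pred=0.6508  r=1.0892  x^+=1.3152  v^+=2.1611  a^+=1.0799
step 4: x_pred=2.8910  r=-5.7410  x^+=-0.6110  v^+=2.3585  a^+=-1.8420

a_post = -1.8420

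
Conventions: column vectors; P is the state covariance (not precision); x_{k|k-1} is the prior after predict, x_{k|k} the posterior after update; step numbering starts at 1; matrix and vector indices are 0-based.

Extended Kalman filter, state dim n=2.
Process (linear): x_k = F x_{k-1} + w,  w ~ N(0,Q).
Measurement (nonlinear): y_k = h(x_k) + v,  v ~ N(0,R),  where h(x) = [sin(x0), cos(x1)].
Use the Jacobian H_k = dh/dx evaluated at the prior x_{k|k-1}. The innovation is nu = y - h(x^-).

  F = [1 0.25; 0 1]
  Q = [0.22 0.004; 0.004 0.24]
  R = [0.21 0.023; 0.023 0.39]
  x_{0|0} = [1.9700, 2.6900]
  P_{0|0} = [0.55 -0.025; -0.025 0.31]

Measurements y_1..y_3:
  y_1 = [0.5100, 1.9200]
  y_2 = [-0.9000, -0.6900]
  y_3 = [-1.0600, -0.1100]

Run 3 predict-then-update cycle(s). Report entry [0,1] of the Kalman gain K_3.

step 1: x^-=[2.6425, 2.6900]  P^-=[0.7769 0.0565; 0.0565 0.5500]  H_jac=[-0.8780 0.0000; 0.0000 -0.4364]  S=[0.8089 0.0446; 0.0446 0.4947]  K=[-0.8447 0.0264; -0.0347 -0.4820]  nu=[0.0314, 2.8198]  x^+=[2.6904, 1.3298]  P^+=[0.2013 0.0209; 0.0209 0.4326]
step 2: x^-=[3.0229, 1.3298]  P^-=[0.4588 0.1331; 0.1331 0.6726]  H_jac=[-0.9930 0.0000; 0.0000 -0.9711]  S=[0.6624 0.1513; 0.1513 1.0243]  K=[-0.6820 -0.0254; -0.0557 -0.6294]  nu=[-1.0184, -0.9287]  x^+=[3.7411, 1.9711]  P^+=[0.1448 0.0264; 0.0264 0.2541]
step 3: x^-=[4.2338, 1.9711]  P^-=[0.3939 0.0939; 0.0939 0.4941]  H_jac=[-0.4605 0.0000; 0.0000 -0.9210]  S=[0.2935 0.0628; 0.0628 0.8091]  K=[-0.6051 -0.0599; -0.0274 -0.5603]  nu=[-0.1723, 0.2797]  x^+=[4.3214, 1.8191]  P^+=[0.2789 0.0405; 0.0405 0.2380]

K[0,1] = -0.0599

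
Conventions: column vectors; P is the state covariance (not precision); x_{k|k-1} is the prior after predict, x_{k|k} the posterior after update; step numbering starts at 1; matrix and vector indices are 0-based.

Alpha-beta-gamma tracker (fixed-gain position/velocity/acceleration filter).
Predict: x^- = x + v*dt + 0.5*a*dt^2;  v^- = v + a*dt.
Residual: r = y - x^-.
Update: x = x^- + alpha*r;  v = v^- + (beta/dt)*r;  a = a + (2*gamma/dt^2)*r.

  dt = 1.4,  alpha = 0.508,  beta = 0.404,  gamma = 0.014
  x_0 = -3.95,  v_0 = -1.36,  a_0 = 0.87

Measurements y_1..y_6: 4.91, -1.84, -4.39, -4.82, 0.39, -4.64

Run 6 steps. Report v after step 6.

v_post = 0.2073

step 1: x_pred=-5.0014  r=9.9114  x^+=0.0336  v^+=2.7181  a^+=1.0116
step 2: x_pred=4.8304  r=-6.6704  x^+=1.4418  v^+=2.2095  a^+=0.9163
step 3: x_pred=5.4331  r=-9.8231  x^+=0.4430  v^+=0.6577  a^+=0.7760
step 4: x_pred=2.1241  r=-6.9441  x^+=-1.4035  v^+=-0.2599  a^+=0.6768
step 5: x_pred=-1.1041  r=1.4941  x^+=-0.3451  v^+=1.1188  a^+=0.6981
step 6: x_pred=1.9053  r=-6.5453  x^+=-1.4197  v^+=0.2073  a^+=0.6046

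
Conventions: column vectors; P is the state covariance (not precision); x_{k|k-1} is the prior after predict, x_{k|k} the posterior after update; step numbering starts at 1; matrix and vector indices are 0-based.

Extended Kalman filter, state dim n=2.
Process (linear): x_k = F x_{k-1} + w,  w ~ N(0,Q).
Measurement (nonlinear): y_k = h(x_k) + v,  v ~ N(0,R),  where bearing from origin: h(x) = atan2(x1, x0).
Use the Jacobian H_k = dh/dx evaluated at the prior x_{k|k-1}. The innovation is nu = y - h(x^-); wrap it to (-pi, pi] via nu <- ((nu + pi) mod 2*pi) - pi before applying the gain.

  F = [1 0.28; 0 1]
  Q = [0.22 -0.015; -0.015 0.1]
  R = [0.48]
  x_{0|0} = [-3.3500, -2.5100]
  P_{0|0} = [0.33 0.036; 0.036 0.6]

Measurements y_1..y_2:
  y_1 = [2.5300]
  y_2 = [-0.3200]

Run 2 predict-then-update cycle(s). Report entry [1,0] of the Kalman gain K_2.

step 1: x^-=[-4.0528, -2.5100]  P^-=[0.6172 0.1890; 0.1890 0.7000]  H_jac=[0.1104 -0.1783]  S=[0.5023]  K=[0.0686; -0.2070]  nu=[-1.1661]  x^+=[-4.1328, -2.2687]  P^+=[0.6148 0.1961; 0.1961 0.6785]
step 2: x^-=[-4.7680, -2.2687]  P^-=[0.9979 0.3711; 0.3711 0.7785]  H_jac=[0.0814 -0.1710]  S=[0.4990]  K=[0.0355; -0.2063]  nu=[2.3775]  x^+=[-4.6836, -2.7591]  P^+=[0.9972 0.3748; 0.3748 0.7573]

K[1,0] = -0.2063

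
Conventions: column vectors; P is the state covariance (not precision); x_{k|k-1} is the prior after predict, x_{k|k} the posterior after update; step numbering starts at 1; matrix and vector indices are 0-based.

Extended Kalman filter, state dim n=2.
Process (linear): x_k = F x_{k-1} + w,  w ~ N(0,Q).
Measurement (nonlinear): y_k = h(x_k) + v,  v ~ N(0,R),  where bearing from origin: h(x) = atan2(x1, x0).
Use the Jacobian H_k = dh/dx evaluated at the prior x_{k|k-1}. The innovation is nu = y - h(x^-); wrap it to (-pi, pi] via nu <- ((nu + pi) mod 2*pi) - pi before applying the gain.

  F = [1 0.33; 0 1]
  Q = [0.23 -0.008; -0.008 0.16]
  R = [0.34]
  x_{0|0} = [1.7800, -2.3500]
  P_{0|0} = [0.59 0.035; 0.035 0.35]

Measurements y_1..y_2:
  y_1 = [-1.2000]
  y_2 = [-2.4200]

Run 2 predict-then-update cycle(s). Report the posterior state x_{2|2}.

x_post = [-0.5402, -2.5528]

step 1: x^-=[1.0045, -2.3500]  P^-=[0.8812 0.1425; 0.1425 0.5100]  H_jac=[0.3598 0.1538]  S=[0.4819]  K=[0.7034; 0.2691]  nu=[-0.0331]  x^+=[0.9812, -2.3589]  P^+=[0.6428 0.0513; 0.0513 0.4751]
step 2: x^-=[0.2027, -2.3589]  P^-=[0.9584 0.2000; 0.2000 0.6351]  H_jac=[0.4208 0.0362]  S=[0.5166]  K=[0.7946; 0.2074]  nu=[-0.9349]  x^+=[-0.5402, -2.5528]  P^+=[0.6321 0.1149; 0.1149 0.6129]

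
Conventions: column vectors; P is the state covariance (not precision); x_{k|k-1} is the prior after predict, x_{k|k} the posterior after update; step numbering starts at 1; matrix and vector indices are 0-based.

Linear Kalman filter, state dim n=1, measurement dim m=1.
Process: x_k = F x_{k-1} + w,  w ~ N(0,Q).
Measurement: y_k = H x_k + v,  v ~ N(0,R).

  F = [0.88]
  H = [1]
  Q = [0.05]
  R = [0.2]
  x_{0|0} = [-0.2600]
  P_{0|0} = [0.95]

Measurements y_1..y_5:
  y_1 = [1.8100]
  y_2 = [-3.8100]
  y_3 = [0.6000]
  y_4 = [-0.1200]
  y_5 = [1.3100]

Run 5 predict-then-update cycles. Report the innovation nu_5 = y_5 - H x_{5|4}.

step 1: x^-=[-0.2288]  P^-=[0.7857]  S=[0.9857]  K=[0.7971]  nu=[2.0388]  x^+=[1.3963]  P^+=[0.1594]
step 2: x^-=[1.2288]  P^-=[0.1735]  S=[0.3735]  K=[0.4645]  nu=[-5.0388]  x^+=[-1.1115]  P^+=[0.0929]
step 3: x^-=[-0.9782]  P^-=[0.1219]  S=[0.3219]  K=[0.3788]  nu=[1.5782]  x^+=[-0.3804]  P^+=[0.0758]
step 4: x^-=[-0.3348]  P^-=[0.1087]  S=[0.3087]  K=[0.3520]  nu=[0.2148]  x^+=[-0.2592]  P^+=[0.0704]
step 5: x^-=[-0.2281]  P^-=[0.1045]  S=[0.3045]  K=[0.3432]  nu=[1.5381]  x^+=[0.2999]  P^+=[0.0686]

innov = [1.5381]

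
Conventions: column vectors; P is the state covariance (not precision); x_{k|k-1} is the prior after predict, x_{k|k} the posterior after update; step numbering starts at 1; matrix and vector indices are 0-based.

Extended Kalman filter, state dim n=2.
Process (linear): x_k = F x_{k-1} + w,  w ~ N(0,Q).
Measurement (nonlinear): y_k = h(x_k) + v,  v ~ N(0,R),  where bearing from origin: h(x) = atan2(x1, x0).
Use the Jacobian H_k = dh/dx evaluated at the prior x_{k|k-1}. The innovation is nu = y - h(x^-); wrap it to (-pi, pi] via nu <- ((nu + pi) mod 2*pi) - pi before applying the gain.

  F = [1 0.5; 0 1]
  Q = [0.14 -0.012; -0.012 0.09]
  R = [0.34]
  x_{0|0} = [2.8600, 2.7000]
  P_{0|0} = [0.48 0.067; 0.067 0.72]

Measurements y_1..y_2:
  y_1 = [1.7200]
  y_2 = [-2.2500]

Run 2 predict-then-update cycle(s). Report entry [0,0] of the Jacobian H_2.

H_jac[0,0] = -0.0736

step 1: x^-=[4.2100, 2.7000]  P^-=[0.8670 0.4150; 0.4150 0.8100]  H_jac=[-0.1079 0.1683]  S=[0.3580]  K=[-0.0663; 0.2557]  nu=[1.1497]  x^+=[4.1338, 2.9940]  P^+=[0.8654 0.4211; 0.4211 0.7866]
step 2: x^-=[5.6308, 2.9940]  P^-=[1.6231 0.8024; 0.8024 0.8766]  H_jac=[-0.0736 0.1385]  S=[0.3492]  K=[-0.0241; 0.1784]  nu=[-2.7387]  x^+=[5.6967, 2.5055]  P^+=[1.6229 0.8039; 0.8039 0.8655]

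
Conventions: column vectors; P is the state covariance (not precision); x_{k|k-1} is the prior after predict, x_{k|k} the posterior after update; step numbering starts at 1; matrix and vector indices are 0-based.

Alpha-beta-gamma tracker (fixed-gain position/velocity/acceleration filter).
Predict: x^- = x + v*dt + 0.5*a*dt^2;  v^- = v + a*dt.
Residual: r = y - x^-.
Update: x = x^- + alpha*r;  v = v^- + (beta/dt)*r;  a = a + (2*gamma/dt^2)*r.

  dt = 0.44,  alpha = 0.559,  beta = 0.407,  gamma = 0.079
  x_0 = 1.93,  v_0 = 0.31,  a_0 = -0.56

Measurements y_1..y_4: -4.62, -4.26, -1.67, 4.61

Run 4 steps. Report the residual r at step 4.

step 1: x_pred=2.0122  r=-6.6322  x^+=-1.6952  v^+=-6.0712  a^+=-5.9726
step 2: x_pred=-4.9447  r=0.6847  x^+=-4.5619  v^+=-8.0658  a^+=-5.4139
step 3: x_pred=-8.6350  r=6.9650  x^+=-4.7415  v^+=-4.0053  a^+=0.2704
step 4: x_pred=-6.4777  r=11.0877  x^+=-0.2797  v^+=6.3698  a^+=9.3192

resid = 11.0877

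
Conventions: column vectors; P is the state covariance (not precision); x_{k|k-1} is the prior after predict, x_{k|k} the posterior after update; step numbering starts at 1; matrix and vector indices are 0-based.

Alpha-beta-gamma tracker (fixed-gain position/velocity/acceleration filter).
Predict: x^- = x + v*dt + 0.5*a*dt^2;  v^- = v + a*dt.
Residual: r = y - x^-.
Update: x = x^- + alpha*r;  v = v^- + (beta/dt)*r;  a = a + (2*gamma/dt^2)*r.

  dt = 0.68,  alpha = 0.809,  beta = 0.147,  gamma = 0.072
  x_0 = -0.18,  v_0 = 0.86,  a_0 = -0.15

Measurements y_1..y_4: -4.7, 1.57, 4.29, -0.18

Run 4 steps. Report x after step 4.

x_post = 0.6807

step 1: x_pred=0.3701  r=-5.0701  x^+=-3.7316  v^+=-0.3380  a^+=-1.7289
step 2: x_pred=-4.3612  r=5.9312  x^+=0.4371  v^+=-0.2315  a^+=0.1182
step 3: x_pred=0.3070  r=3.9830  x^+=3.5293  v^+=0.7098  a^+=1.3585
step 4: x_pred=4.3260  r=-4.5060  x^+=0.6807  v^+=0.6595  a^+=-0.0447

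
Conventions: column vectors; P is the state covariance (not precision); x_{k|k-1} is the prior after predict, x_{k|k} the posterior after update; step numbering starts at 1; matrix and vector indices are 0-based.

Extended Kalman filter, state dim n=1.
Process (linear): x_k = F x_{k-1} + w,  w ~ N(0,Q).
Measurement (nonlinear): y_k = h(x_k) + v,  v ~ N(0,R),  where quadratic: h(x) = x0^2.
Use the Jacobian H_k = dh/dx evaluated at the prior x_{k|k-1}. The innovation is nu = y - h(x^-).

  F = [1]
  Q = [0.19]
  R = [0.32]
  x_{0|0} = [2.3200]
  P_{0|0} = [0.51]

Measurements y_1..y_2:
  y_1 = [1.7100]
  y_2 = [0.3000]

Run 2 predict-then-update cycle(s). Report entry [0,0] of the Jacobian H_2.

H_jac[0,0] = 3.0900

step 1: x^-=[2.3200]  P^-=[0.7000]  H_jac=[4.6400]  S=[15.3907]  K=[0.2110]  nu=[-3.6724]  x^+=[1.5450]  P^+=[0.0146]
step 2: x^-=[1.5450]  P^-=[0.2046]  H_jac=[3.0900]  S=[2.2731]  K=[0.2781]  nu=[-2.0870]  x^+=[0.9647]  P^+=[0.0288]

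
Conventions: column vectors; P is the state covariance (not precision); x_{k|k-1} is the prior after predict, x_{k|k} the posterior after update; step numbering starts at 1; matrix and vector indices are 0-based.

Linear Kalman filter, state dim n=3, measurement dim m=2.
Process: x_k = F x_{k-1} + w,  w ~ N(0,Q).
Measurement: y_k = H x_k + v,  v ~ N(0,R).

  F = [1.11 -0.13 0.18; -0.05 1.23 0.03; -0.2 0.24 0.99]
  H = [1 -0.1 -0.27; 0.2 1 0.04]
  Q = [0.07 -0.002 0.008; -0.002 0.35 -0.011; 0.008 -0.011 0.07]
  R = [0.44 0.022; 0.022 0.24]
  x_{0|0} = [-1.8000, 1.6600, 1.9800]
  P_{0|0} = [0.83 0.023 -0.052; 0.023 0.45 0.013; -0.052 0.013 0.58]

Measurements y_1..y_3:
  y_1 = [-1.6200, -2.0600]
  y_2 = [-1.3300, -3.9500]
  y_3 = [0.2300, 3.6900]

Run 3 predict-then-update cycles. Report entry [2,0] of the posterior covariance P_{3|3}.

step 1: x^-=[-1.8574, 2.1912, 2.7186]  P^-=[1.0910 -0.0838 -0.1366; -0.0838 1.0317 0.1602; -0.1366 0.1602 0.7221]  S=[1.6931 0.0051; 0.0051 1.2936]  K=[0.6708 0.0970; -0.1384 0.7901; -0.2057 0.1259]  nu=[1.1905, -3.9885]  x^+=[-1.4458, -1.1247, 1.9716]  P^+=[0.3163 -0.0284 0.0809; -0.0284 0.1929 -0.0157; 0.0809 -0.0157 0.6303]
step 2: x^-=[-1.1037, -1.2520, 1.9711]  P^-=[0.5246 -0.0875 0.1231; -0.0875 0.6453 0.0515; 0.1231 0.0515 0.6747]  S=[0.9741 -0.0464; -0.0464 0.8784]  K=[0.5160 0.0527; -0.1365 0.7098; -0.0605 0.1141]  nu=[0.1807, -2.5561]  x^+=[-1.1453, -3.0910, 1.6685]  P^+=[0.2654 -0.0351 0.1508; -0.0351 0.1756 -0.0305; 0.1508 -0.0305 0.6591]
step 3: x^-=[-0.5691, -3.6946, 1.1390]  P^-=[0.4931 -0.0924 0.2137; -0.0924 0.6185 0.0264; 0.2137 0.0264 0.6659]  S=[0.8924 -0.0492; -0.0492 0.8479]  K=[0.5009 0.0465; -0.1422 0.7007; 0.0414 0.1154]  nu=[0.7372, 7.4528]  x^+=[0.1467, 1.4227, 2.0294]  P^+=[0.2697 -0.0395 0.1936; -0.0395 0.1744 -0.0363; 0.1936 -0.0363 0.6535]

P_post[2,0] = 0.1936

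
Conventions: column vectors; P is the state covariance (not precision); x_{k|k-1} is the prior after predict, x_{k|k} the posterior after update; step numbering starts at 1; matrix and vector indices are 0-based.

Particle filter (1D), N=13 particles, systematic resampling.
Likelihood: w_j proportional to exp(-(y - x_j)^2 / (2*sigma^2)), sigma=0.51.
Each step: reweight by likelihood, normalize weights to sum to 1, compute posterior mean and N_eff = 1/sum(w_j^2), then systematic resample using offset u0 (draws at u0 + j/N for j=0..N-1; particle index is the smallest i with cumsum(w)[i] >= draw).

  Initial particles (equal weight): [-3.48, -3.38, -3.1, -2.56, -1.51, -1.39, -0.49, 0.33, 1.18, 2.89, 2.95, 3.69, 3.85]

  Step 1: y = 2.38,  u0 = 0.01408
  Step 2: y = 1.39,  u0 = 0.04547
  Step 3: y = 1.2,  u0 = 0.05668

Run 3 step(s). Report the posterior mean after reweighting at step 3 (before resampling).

step 1: w=[0.0000, 0.0000, 0.0000, 0.0000, 0.0000, 0.0000, 0.0000, 0.0002, 0.0499, 0.4822, 0.4258, 0.0294, 0.0125]  mean=2.8650  Neff=2.3962  idx=[8, 9, 9, 9, 9, 9, 9, 10, 10, 10, 10, 10, 10]
step 2: w=[0.8718, 0.0126, 0.0126, 0.0126, 0.0126, 0.0126, 0.0126, 0.0088, 0.0088, 0.0088, 0.0088, 0.0088, 0.0088]  mean=1.4025  Neff=1.3134  idx=[0, 0, 0, 0, 0, 0, 0, 0, 0, 0, 0, 2, 9]
step 3: w=[0.0909, 0.0909, 0.0909, 0.0909, 0.0909, 0.0909, 0.0909, 0.0909, 0.0909, 0.0909, 0.0909, 0.0004, 0.0003]  mean=1.1811  Neff=11.0138  idx=[0, 1, 2, 3, 4, 4, 5, 6, 7, 8, 9, 9, 10]

post_mean = 1.1811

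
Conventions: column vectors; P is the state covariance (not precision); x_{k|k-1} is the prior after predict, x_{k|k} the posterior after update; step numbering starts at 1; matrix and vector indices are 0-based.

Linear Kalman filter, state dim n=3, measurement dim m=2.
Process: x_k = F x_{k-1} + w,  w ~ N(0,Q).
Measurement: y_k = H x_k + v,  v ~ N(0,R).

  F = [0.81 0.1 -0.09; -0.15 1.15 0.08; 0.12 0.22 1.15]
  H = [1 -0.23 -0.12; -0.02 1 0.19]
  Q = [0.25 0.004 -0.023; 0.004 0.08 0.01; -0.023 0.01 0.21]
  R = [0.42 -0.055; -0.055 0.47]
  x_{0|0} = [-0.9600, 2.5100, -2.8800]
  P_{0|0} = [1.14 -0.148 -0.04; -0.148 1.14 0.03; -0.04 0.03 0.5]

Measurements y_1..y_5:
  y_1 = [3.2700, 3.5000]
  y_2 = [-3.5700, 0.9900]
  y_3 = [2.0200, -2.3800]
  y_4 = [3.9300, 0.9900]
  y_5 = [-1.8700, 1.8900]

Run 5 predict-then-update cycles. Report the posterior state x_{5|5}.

x_post = [0.3448, 1.2458, -1.5026]

step 1: x^-=[-0.2674, 2.8001, -2.8750]  P^-=[0.9947 -0.1486 -0.0010; -0.1486 1.6740 0.3551; -0.0010 0.3551 0.9392]  S=[1.6050 -0.6890; -0.6890 2.3192]  K=[0.6990 0.1349; -0.0415 0.7399; -0.0263 0.2222]  nu=[3.8364, 1.2408]  x^+=[2.5819, 3.5591, -2.7002]  P^+=[0.2981 0.0188 0.0636; 0.0188 0.3595 -0.0478; 0.0636 -0.0478 0.8155]
step 2: x^-=[2.6902, 3.4897, -2.0124]  P^-=[0.4505 0.0301 -0.0129; 0.0301 0.5505 0.0982; -0.0129 0.0982 1.3045]  S=[0.9131 -0.2087; -0.2087 1.1040]  K=[0.5135 0.1139; -0.0010 0.5148; -0.1449 0.2863]  nu=[-5.6991, -2.0635]  x^+=[-0.4715, 2.4328, -1.7775]  P^+=[0.2198 0.0209 0.0462; 0.0209 0.2577 -0.0803; 0.0462 -0.0803 1.1775]
step 3: x^-=[0.0214, 2.7263, -1.5655]  P^-=[0.4044 0.0289 -0.0789; 0.0289 0.4102 0.0667; -0.0789 0.0667 1.7562]  S=[0.8807 -0.1945; -0.1945 0.9685]  K=[0.4852 0.1035; 0.0135 0.4387; -0.2665 0.3615]  nu=[2.4378, -4.8084]  x^+=[0.7067, 0.6497, -3.9531]  P^+=[0.2062 0.0208 0.0275; 0.0208 0.2259 -0.1055; 0.0275 -0.1055 1.5296]
step 4: x^-=[0.9932, 0.3249, -4.3183]  P^-=[0.4012 0.0253 -0.1371; 0.0253 0.3659 0.0605; -0.1371 0.0605 2.2021]  S=[0.8969 -0.2083; -0.2083 0.9386]  K=[0.4818 0.0975; 0.0205 0.4061; -0.3625 0.4327]  nu=[2.4933, 1.5054]  x^+=[2.3414, 0.9876, -4.5708]  P^+=[0.2036 0.0204 0.0160; 0.0204 0.2142 -0.1266; 0.0160 -0.1266 1.8432]
step 5: x^-=[2.4067, 0.4188, -4.7582]  P^-=[0.4039 0.0226 -0.1827; 0.0226 0.3490 0.0600; -0.1827 0.0600 2.6024]  S=[0.9166 -0.2249; -0.2249 0.9364]  K=[0.4820 0.0943; 0.0251 0.3904; -0.4344 0.4917]  nu=[-4.7514, 2.4234]  x^+=[0.3448, 1.2458, -1.5026]  P^+=[0.2031 0.0200 0.0099; 0.0200 0.2101 -0.1451; 0.0099 -0.1451 2.1070]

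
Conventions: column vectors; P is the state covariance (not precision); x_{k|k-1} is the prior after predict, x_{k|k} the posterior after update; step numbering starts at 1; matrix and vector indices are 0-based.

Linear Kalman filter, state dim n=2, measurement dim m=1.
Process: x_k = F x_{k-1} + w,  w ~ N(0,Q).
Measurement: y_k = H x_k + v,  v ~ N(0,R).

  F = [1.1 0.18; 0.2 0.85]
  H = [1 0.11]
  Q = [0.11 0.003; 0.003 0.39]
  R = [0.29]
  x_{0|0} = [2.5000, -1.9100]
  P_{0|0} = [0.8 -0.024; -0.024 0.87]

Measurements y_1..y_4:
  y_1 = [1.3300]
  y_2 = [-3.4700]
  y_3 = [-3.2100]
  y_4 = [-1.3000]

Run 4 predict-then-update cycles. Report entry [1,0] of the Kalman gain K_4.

K[1,0] = 0.4796

step 1: x^-=[2.4062, -1.1235]  P^-=[1.0967 0.2888; 0.2888 1.0424]  S=[1.4628]  K=[0.7714; 0.2758]  nu=[-0.9526]  x^+=[1.6713, -1.3862]  P^+=[0.2262 -0.0224; -0.0224 0.9311]
step 2: x^-=[1.5889, -0.8440]  P^-=[0.4050 0.1734; 0.1734 1.0642]  S=[0.7460]  K=[0.5684; 0.3894]  nu=[-4.9661]  x^+=[-1.2339, -2.7779]  P^+=[0.1639 0.0083; 0.0083 0.9510]
step 3: x^-=[-1.8573, -2.6080]  P^-=[0.3425 0.1926; 0.1926 1.0865]  S=[0.6880]  K=[0.5286; 0.4537]  nu=[-1.0658]  x^+=[-2.4207, -3.0916]  P^+=[0.1502 0.0276; 0.0276 0.9449]
step 4: x^-=[-3.2192, -3.1120]  P^-=[0.3334 0.2075; 0.2075 1.0881]  S=[0.6822]  K=[0.5221; 0.4796]  nu=[2.2615]  x^+=[-2.0384, -2.0274]  P^+=[0.1474 0.0366; 0.0366 0.9312]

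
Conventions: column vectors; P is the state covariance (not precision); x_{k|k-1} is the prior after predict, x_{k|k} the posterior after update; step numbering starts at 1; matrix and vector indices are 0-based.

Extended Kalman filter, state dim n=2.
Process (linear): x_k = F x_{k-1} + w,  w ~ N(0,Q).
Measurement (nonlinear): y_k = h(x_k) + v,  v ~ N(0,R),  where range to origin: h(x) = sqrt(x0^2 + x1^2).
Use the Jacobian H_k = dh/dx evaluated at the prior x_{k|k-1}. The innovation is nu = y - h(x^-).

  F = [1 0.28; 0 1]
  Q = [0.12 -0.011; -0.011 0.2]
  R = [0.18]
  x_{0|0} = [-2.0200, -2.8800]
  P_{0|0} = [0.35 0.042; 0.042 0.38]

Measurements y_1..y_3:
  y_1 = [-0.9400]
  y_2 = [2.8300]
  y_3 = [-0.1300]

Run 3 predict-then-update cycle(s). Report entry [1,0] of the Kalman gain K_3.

K[1,0] = 0.4172

step 1: x^-=[-2.8264, -2.8800]  P^-=[0.5233 0.1374; 0.1374 0.5800]  H_jac=[-0.7004 -0.7137]  S=[0.8696]  K=[-0.5343; -0.5867]  nu=[-4.9752]  x^+=[-0.1681, 0.0391]  P^+=[0.2751 -0.1352; -0.1352 0.2807]
step 2: x^-=[-0.1572, 0.0391]  P^-=[0.3414 -0.0676; -0.0676 0.4807]  H_jac=[-0.9705 0.2413]  S=[0.5611]  K=[-0.6194; 0.3236]  nu=[2.6680]  x^+=[-1.8099, 0.9025]  P^+=[0.1261 0.0449; 0.0449 0.4219]
step 3: x^-=[-1.5572, 0.9025]  P^-=[0.3043 0.1520; 0.1520 0.6219]  H_jac=[-0.8652 0.5015]  S=[0.4322]  K=[-0.4327; 0.4172]  nu=[-1.9298]  x^+=[-0.7222, 0.0974]  P^+=[0.2233 0.2300; 0.2300 0.5466]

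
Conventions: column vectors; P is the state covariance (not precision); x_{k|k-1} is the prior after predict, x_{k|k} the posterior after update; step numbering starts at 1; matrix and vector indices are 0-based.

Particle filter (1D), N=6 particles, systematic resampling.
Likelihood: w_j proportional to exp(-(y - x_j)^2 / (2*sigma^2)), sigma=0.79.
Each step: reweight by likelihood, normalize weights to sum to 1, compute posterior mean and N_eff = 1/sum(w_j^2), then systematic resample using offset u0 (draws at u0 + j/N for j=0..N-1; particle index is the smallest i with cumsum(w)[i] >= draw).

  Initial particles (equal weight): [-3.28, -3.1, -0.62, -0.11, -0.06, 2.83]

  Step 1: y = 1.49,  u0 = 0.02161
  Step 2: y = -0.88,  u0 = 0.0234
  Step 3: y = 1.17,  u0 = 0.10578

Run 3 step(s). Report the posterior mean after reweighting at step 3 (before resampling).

post_mean = -0.1477

step 1: w=[0.0000, 0.0000, 0.0523, 0.2382, 0.2702, 0.4394]  mean=1.1686  Neff=3.0723  idx=[2, 3, 4, 4, 5, 5]
step 2: w=[0.3462, 0.2273, 0.2133, 0.2133, 0.0000, 0.0000]  mean=-0.2652  Neff=3.8100  idx=[0, 0, 1, 1, 2, 3]
step 3: w=[0.0597, 0.0597, 0.2091, 0.2091, 0.2312, 0.2312]  mean=-0.1477  Neff=4.9625  idx=[1, 2, 3, 4, 5, 5]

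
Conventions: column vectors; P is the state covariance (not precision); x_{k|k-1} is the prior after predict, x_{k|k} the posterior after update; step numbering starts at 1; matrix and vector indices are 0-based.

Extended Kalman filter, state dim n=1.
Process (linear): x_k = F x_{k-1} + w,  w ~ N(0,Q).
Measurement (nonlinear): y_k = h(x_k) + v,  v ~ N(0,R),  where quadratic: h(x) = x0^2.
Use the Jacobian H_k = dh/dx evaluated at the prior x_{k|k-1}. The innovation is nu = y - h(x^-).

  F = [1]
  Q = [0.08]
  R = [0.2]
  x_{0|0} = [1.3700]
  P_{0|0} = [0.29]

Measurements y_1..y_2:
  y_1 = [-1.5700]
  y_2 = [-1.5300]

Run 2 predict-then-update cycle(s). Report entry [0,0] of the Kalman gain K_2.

K[0,0] = 0.1906

step 1: x^-=[1.3700]  P^-=[0.3700]  H_jac=[2.7400]  S=[2.9778]  K=[0.3405]  nu=[-3.4469]  x^+=[0.1965]  P^+=[0.0249]
step 2: x^-=[0.1965]  P^-=[0.1049]  H_jac=[0.3930]  S=[0.2162]  K=[0.1906]  nu=[-1.5686]  x^+=[-0.1025]  P^+=[0.0970]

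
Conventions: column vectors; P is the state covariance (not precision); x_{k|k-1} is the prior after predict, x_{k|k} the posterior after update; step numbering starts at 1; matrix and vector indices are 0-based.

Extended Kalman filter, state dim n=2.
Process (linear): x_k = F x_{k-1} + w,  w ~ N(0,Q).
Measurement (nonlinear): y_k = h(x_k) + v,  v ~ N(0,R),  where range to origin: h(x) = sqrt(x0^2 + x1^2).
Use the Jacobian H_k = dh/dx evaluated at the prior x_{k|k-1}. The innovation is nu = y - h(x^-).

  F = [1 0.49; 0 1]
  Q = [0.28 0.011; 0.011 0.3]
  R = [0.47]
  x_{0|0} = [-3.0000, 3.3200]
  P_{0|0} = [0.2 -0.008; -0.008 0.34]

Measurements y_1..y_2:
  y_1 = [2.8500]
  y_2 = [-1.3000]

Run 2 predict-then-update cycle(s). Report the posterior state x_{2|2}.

x_post = [-1.4471, 0.4703]

step 1: x^-=[-1.3732, 3.3200]  P^-=[0.5538 0.1696; 0.1696 0.6400]  H_jac=[-0.3822 0.9241]  S=[0.9776]  K=[-0.0562; 0.5386]  nu=[-0.7428]  x^+=[-1.3315, 2.9199]  P^+=[0.5507 0.1992; 0.1992 0.3564]
step 2: x^-=[0.0993, 2.9199]  P^-=[1.1115 0.3848; 0.3848 0.6564]  H_jac=[0.0340 0.9994]  S=[1.1530]  K=[0.3663; 0.5803]  nu=[-4.2216]  x^+=[-1.4471, 0.4703]  P^+=[0.9568 0.1397; 0.1397 0.2681]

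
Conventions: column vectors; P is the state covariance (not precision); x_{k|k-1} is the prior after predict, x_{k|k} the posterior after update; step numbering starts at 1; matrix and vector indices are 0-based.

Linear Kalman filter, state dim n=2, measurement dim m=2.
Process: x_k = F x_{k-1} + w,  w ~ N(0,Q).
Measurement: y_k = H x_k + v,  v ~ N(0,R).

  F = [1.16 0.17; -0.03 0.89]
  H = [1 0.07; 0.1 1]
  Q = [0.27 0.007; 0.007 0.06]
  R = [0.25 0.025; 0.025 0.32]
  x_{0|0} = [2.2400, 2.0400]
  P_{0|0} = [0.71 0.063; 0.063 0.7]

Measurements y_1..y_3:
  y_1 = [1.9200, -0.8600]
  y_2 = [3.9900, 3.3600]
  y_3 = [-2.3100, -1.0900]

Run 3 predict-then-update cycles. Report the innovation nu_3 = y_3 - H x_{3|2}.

step 1: x^-=[2.9452, 1.7484]  P^-=[1.2705 0.1529; 0.1529 0.6117]  S=[1.5449 0.3489; 0.3489 0.9750]  K=[0.8317 -0.0104; -0.0201 0.6503]  nu=[-1.1476, -2.9029]  x^+=[2.0211, -0.1163]  P^+=[0.2079 -0.0033; -0.0033 0.2079]
step 2: x^-=[2.3247, -0.1641]  P^-=[0.5544 0.0278; 0.0278 0.2251]  S=[0.8094 0.1242; 0.1242 0.5562]  K=[0.6880 -0.0040; -0.0094 0.4118]  nu=[1.6768, 3.2916]  x^+=[3.4653, 1.1756]  P^+=[0.1720 -0.0013; -0.0013 0.1317]
step 3: x^-=[4.2196, 0.9423]  P^-=[0.5047 0.0196; 0.0196 0.1645]  S=[0.7583 0.1068; 0.1068 0.4935]  K=[0.6678 -0.0024; -0.0066 0.3388]  nu=[-6.5955, -2.4542]  x^+=[-0.1788, 0.1545]  P^+=[0.1669 -0.0008; -0.0008 0.1083]

innov = [-6.5955, -2.4542]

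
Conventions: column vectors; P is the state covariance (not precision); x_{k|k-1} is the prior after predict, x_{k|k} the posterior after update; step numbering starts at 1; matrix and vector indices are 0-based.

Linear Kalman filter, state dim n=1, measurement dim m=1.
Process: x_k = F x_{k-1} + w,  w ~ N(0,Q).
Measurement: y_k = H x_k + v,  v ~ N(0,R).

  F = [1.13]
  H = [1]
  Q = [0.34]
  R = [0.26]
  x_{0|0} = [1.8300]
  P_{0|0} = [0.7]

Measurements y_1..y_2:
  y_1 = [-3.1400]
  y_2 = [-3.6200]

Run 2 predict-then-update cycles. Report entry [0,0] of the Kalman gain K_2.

step 1: x^-=[2.0679]  P^-=[1.2338]  S=[1.4938]  K=[0.8260]  nu=[-5.2079]  x^+=[-2.2336]  P^+=[0.2147]
step 2: x^-=[-2.5239]  P^-=[0.6142]  S=[0.8742]  K=[0.7026]  nu=[-1.0961]  x^+=[-3.2940]  P^+=[0.1827]

K[0,0] = 0.7026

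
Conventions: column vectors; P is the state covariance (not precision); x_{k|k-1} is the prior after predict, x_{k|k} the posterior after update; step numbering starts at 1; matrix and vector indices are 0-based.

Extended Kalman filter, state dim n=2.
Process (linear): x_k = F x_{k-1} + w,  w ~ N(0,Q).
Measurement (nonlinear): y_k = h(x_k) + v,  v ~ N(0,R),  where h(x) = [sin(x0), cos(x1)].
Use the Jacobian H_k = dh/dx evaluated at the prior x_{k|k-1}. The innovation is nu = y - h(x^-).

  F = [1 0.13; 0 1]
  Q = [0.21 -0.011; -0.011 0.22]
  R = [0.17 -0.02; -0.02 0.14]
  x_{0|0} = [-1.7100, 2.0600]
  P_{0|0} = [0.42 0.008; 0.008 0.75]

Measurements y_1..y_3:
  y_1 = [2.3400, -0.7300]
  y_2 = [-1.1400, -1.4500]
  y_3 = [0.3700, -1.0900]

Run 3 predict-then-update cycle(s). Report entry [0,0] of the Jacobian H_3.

H_jac[0,0] = 0.8292

step 1: x^-=[-1.4422, 2.0600]  P^-=[0.6448 0.0945; 0.0945 0.9700]  H_jac=[0.1282 0.0000; 0.0000 -0.8827]  S=[0.1806 -0.0307; -0.0307 0.8958]  K=[0.4446 -0.0779; -0.0959 -0.9591]  nu=[3.3317, -0.2601]  x^+=[0.0593, 1.9899]  P^+=[0.6015 0.0224; 0.0224 0.1499]
step 2: x^-=[0.3180, 1.9899]  P^-=[0.8199 0.0309; 0.0309 0.3699]  H_jac=[0.9499 0.0000; 0.0000 -0.9135]  S=[0.9097 -0.0468; -0.0468 0.4487]  K=[0.8574 0.0265; -0.0065 -0.7538]  nu=[-1.4527, -1.0431]  x^+=[-0.9552, 2.7857]  P^+=[0.1529 0.0147; 0.0147 0.1154]
step 3: x^-=[-0.5931, 2.7857]  P^-=[0.3687 0.0187; 0.0187 0.3354]  H_jac=[0.8292 0.0000; 0.0000 -0.3485]  S=[0.4235 -0.0254; -0.0254 0.1807]  K=[0.7258 0.0660; -0.0022 -0.6470]  nu=[0.9289, -0.1527]  x^+=[0.0711, 2.8824]  P^+=[0.1472 0.0152; 0.0152 0.2598]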